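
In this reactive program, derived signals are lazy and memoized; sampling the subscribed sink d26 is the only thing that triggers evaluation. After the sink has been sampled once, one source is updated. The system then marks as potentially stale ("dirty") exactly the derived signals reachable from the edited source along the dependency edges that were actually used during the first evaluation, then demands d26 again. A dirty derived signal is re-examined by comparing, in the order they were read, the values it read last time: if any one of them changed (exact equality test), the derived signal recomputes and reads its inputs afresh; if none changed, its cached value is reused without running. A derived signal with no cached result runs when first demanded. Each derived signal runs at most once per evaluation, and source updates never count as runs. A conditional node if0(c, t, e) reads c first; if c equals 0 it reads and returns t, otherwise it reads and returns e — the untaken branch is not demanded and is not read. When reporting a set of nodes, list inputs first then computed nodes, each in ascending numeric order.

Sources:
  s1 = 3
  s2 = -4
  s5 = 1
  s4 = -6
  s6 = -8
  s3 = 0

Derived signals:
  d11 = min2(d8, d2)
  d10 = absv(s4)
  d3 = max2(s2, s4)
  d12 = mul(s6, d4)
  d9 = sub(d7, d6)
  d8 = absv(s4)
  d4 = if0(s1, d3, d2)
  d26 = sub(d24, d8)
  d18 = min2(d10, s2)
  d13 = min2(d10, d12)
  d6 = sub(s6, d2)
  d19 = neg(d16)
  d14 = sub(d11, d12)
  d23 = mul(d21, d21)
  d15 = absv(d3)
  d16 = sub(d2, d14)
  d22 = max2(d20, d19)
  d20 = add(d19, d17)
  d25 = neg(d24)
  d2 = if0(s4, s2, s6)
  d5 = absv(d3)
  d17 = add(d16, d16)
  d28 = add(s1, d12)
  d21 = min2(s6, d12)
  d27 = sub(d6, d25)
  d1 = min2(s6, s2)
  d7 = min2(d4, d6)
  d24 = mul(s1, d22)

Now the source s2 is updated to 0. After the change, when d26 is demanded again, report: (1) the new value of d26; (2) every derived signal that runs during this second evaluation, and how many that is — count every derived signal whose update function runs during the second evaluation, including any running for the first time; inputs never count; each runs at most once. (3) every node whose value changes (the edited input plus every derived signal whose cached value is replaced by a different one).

First demand of the output computes:
  d2 = if0(s4=-6 -> else branch s6) = -8
  d4 = if0(s1=3 -> else branch d2) = -8
  d8 = absv(-6) = 6
  d11 = min2(6, -8) = -8
  d12 = mul(-8, -8) = 64
  d14 = sub(-8, 64) = -72
  d16 = sub(-8, -72) = 64
  d17 = add(64, 64) = 128
  d19 = neg(64) = -64
  d20 = add(-64, 128) = 64
  d22 = max2(64, -64) = 64
  d24 = mul(3, 64) = 192
  d26 = sub(192, 6) = 186

After the edit, cleaning proceeds:
  no demanded computation ever read s2, so the edit dirties nothing and nothing runs.

The important point: nothing the output needs ever reads s2, so the edit is invisible to it.

Demanding d26 again yields 186.
0 derived signals run: none.
The nodes whose values change: s2.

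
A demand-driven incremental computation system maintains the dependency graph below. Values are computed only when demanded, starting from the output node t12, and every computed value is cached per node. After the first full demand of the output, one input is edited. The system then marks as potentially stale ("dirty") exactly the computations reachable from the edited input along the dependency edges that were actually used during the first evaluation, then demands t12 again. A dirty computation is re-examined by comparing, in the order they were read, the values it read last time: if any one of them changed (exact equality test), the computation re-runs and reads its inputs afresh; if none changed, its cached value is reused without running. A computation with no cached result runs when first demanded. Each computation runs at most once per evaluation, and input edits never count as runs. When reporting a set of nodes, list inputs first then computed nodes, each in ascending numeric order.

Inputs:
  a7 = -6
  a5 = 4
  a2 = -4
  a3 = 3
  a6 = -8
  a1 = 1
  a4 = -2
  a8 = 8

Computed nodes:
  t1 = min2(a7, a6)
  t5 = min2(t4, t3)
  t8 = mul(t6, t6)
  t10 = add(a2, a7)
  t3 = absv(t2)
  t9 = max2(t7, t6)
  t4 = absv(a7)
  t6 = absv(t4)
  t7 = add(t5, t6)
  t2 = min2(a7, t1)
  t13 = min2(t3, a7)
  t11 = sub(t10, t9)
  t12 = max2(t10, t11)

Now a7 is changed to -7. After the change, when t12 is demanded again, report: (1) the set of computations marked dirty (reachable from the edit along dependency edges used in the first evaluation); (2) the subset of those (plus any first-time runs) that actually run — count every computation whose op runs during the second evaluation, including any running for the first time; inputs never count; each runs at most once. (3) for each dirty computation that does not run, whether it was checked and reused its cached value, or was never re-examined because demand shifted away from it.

Marked dirty: t1, t2, t3, t4, t5, t6, t7, t9, t10, t11, t12.
Computations that run: t1, t2, t4, t5, t6, t7, t9, t10, t11, t12 — 10 in total.
Checked but reused from cache: t3.
Key observation: the cutoff stops propagation at t3 — its inputs' values are unchanged, so it reuses its cache.

First evaluation (everything demanded from the output):
  t1 = min2(-6, -8) = -8
  t2 = min2(-6, -8) = -8
  t3 = absv(-8) = 8
  t4 = absv(-6) = 6
  t5 = min2(6, 8) = 6
  t6 = absv(6) = 6
  t7 = add(6, 6) = 12
  t9 = max2(12, 6) = 12
  t10 = add(-4, -6) = -10
  t11 = sub(-10, 12) = -22
  t12 = max2(-10, -22) = -10

Propagation after the edit:
  t1: runs — a7 -6->-7; result -8 (same value as before).
  t2: runs — a7 -6->-7; result -8 (same value as before).
  t3: checked — values it read are unchanged (t2 unchanged); reused cached 8 without running.
  t4: runs — a7 -6->-7; result 7.
  t5: runs — t4 6->7; result 7.
  t6: runs — t4 6->7; result 7.
  t7: runs — t5 6->7; t6 6->7; result 14.
  t9: runs — t7 12->14; t6 6->7; result 14.
  t10: runs — a7 -6->-7; result -11.
  t11: runs — t10 -10->-11; t9 12->14; result -25.
  t12: runs — t10 -10->-11; t11 -22->-25; result -11.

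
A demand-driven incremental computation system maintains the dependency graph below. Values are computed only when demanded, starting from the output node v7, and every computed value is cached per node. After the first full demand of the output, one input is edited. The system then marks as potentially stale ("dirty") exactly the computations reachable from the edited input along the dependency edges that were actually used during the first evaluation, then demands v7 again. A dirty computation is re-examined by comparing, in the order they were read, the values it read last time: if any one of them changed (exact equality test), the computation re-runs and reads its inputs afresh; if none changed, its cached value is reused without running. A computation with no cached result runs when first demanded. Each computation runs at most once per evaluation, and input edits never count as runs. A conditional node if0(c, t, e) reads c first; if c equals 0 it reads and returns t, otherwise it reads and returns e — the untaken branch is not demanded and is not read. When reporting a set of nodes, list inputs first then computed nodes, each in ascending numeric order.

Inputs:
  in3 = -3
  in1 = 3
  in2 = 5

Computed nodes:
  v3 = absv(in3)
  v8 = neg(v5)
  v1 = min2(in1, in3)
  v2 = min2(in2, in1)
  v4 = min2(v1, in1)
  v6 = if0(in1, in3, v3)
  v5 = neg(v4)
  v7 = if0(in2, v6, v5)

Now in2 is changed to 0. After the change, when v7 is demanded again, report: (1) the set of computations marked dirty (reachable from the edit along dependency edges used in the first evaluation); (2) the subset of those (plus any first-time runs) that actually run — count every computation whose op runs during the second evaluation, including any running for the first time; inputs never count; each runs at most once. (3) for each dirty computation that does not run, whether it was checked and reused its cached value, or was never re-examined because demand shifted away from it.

Marked dirty: v7.
Computations that run: v3, v6, v7 — 3 in total.
Every dirty computation ran.
Key observation: a condition flipped, so demand reaches new nodes — v3, v6 run for the first time.

First evaluation (everything demanded from the output):
  v1 = min2(3, -3) = -3
  v4 = min2(-3, 3) = -3
  v5 = neg(-3) = 3
  v7 = if0(in2=5 -> else branch v5) = 3

Propagation after the edit:
  v3: demanded for the first time — runs, produces 3.
  v6: demanded for the first time — runs, produces 3.
  v7: runs — in2 5->0; result 3 (same value as before).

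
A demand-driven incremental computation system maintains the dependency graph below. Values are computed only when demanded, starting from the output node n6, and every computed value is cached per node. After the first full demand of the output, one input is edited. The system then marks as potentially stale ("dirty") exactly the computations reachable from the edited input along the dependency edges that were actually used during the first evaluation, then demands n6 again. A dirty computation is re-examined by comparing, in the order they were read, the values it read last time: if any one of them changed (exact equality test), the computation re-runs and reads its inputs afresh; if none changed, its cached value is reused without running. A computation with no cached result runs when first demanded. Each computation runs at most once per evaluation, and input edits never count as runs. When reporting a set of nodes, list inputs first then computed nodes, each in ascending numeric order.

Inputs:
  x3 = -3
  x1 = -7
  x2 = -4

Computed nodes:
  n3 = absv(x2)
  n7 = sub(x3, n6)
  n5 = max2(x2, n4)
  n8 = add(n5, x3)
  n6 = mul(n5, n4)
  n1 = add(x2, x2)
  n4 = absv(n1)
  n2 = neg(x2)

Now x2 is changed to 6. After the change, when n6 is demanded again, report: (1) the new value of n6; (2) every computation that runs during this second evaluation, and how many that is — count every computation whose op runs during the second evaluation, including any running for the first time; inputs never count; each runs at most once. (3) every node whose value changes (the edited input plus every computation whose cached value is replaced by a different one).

First evaluation (everything demanded from the output):
  n1 = add(-4, -4) = -8
  n4 = absv(-8) = 8
  n5 = max2(-4, 8) = 8
  n6 = mul(8, 8) = 64

Propagation after the edit:
  n1: runs — x2 -4->6; x2 -4->6; result 12.
  n4: runs — n1 -8->12; result 12.
  n5: runs — x2 -4->6; n4 8->12; result 12.
  n6: runs — n5 8->12; n4 8->12; result 144.

New value of n6: 144.
Computations that run: n1, n4, n5, n6 — 4 in total.
Values that change: x2, n1, n4, n5, n6.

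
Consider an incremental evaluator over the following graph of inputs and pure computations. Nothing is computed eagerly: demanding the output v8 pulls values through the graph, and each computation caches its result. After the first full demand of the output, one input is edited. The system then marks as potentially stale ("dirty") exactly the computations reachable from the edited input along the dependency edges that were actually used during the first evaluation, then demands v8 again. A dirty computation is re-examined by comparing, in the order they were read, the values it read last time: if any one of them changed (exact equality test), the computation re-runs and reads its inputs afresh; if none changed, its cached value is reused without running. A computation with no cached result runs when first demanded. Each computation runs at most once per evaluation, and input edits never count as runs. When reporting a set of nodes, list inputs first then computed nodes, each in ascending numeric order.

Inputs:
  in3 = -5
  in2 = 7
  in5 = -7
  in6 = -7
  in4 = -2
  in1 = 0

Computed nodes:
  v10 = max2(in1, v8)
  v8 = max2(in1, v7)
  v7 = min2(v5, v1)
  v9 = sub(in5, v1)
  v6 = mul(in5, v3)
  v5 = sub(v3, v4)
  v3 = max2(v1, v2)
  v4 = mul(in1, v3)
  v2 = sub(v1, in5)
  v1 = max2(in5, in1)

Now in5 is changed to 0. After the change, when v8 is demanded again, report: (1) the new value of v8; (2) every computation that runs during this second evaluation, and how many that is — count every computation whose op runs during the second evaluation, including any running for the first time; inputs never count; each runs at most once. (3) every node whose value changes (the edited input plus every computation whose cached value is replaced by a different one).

Initial pass — values computed on the first demand:
  v1 = max2(-7, 0) = 0
  v2 = sub(0, -7) = 7
  v3 = max2(0, 7) = 7
  v4 = mul(0, 7) = 0
  v5 = sub(7, 0) = 7
  v7 = min2(7, 0) = 0
  v8 = max2(0, 0) = 0

Second demand — change propagation:
  v1: re-runs because in5 -7->0; new result 0 (unchanged).
  v2: re-runs because in5 -7->0; new result 0.
  v3: re-runs because v2 7->0; new result 0.
  v4: re-runs because v3 7->0; new result 0 (unchanged).
  v5: re-runs because v3 7->0; new result 0.
  v7: re-runs because v5 7->0; new result 0 (unchanged).
  v8: re-examined; everything it read last time is the same (in1 unchanged, v7 unchanged) — cache 0 kept, no run.

The important point: at v8 every value read last time is unchanged, so the dirty flag clears without a run.

v8 now evaluates to 0.
Run set: v1, v2, v3, v4, v5, v7 (6 run).
Changed values: in5, v2, v3, v5.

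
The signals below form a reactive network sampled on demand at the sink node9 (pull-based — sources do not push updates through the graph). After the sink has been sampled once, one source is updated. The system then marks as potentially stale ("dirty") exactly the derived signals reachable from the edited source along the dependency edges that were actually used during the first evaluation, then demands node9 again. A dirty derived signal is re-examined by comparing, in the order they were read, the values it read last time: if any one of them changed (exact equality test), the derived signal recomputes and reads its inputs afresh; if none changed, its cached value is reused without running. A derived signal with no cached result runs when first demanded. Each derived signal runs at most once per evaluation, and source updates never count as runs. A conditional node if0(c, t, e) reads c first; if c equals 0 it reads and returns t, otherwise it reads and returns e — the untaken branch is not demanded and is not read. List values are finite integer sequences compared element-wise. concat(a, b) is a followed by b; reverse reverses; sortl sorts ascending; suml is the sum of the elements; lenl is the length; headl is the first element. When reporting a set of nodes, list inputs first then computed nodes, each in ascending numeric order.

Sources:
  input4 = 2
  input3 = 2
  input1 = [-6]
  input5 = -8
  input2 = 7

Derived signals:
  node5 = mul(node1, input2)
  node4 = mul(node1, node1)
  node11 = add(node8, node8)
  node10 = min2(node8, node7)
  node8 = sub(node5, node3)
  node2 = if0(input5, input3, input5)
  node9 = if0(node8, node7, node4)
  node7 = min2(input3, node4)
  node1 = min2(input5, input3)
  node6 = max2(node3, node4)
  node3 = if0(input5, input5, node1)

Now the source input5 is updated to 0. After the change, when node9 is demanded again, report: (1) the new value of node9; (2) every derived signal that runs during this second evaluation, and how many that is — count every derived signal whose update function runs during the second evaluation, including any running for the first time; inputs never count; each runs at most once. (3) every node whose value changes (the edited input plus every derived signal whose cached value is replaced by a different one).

Initial pass — values computed on the first demand:
  node1 = min2(-8, 2) = -8
  node3 = if0(input5=-8 -> else branch node1) = -8
  node4 = mul(-8, -8) = 64
  node5 = mul(-8, 7) = -56
  node8 = sub(-56, -8) = -48
  node9 = if0(node8=-48 -> else branch node4) = 64

Second demand — change propagation:
  node1: re-runs because input5 -8->0; new result 0.
  node3: re-runs because input5 -8->0; node1 -8->0; new result 0.
  node4: re-runs because node1 -8->0; node1 -8->0; new result 0.
  node5: re-runs because node1 -8->0; new result 0.
  node7: newly demanded (no cache) — executes and yields 0.
  node8: re-runs because node5 -56->0; node3 -8->0; new result 0.
  node9: re-runs because node8 -48->0; node4 64->0; new result 0.

The important point: the flipped condition pulls in fresh nodes; node7 runs for the first time.

node9 now evaluates to 0.
Run set: node1, node3, node4, node5, node7, node8, node9 (7 run).
Changed values: input5, node1, node3, node4, node5, node8, node9.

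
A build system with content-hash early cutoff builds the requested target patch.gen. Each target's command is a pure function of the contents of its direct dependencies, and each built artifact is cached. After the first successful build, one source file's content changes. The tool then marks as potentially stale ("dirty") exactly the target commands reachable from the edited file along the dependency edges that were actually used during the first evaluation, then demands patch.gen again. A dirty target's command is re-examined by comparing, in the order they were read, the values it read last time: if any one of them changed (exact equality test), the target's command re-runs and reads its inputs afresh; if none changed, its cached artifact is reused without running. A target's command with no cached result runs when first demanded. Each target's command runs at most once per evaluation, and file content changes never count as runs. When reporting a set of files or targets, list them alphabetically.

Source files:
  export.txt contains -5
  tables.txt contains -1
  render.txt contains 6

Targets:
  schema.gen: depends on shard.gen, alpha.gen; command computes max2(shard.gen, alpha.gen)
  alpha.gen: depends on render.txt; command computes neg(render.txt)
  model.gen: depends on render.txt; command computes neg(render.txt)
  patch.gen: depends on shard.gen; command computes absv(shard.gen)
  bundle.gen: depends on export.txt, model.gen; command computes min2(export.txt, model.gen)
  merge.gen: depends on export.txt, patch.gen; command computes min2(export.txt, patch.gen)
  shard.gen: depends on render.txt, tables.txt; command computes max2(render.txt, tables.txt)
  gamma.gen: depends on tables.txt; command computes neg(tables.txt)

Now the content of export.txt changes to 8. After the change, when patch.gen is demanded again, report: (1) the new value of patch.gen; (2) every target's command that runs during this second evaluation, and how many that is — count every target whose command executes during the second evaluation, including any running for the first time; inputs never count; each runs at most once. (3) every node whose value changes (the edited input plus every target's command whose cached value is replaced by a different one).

First evaluation (everything demanded from the output):
  shard.gen = max2(6, -1) = 6
  patch.gen = absv(6) = 6

Propagation after the edit:
  export.txt feeds no computation that the output demands — nothing is marked dirty and nothing runs.

Key observation: export.txt is never demanded by the output, so the edit triggers no recomputation at all.

New value of patch.gen: 6.
Target commands that run: none — 0 in total.
Values that change: export.txt.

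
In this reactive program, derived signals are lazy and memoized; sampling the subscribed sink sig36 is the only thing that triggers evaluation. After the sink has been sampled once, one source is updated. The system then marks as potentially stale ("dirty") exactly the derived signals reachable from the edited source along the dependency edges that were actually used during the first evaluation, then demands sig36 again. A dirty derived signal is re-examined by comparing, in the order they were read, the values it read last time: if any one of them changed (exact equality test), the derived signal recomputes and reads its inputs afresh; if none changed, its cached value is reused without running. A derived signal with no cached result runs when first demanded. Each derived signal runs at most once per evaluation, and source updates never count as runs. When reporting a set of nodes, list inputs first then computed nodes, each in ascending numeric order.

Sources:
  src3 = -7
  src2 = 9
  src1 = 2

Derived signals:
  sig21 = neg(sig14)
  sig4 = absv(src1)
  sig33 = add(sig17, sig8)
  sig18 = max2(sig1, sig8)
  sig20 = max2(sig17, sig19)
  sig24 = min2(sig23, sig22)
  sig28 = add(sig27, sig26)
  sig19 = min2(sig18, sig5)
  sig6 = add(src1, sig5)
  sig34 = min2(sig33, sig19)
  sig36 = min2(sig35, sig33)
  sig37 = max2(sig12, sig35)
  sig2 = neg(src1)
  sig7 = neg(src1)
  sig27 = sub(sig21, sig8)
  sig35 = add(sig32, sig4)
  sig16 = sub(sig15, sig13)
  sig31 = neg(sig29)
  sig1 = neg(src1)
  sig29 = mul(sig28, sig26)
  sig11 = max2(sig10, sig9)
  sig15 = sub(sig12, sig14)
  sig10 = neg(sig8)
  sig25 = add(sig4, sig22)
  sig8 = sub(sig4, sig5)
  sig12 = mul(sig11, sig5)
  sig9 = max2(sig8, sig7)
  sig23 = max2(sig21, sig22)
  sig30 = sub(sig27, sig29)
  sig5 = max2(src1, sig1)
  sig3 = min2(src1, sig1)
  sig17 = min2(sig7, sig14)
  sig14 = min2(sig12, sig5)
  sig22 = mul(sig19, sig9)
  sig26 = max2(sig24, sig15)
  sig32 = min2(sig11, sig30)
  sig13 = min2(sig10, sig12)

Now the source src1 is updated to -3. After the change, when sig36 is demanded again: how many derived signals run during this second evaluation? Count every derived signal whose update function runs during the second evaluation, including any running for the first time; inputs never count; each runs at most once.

26 derived signals run: sig1, sig4, sig5, sig7, sig8, sig9, sig11, sig12, sig14, sig15, sig17, sig18, sig19, sig21, sig22, sig23, sig24, sig26, sig27, sig28, sig29, sig30, sig32, sig33, sig35, sig36.
Note where the cutoff bites: sig10 is checked, finds nothing changed, and keeps its cache.

First demand of the output computes:
  sig1 = neg(2) = -2
  sig4 = absv(2) = 2
  sig5 = max2(2, -2) = 2
  sig7 = neg(2) = -2
  sig8 = sub(2, 2) = 0
  sig9 = max2(0, -2) = 0
  sig10 = neg(0) = 0
  sig11 = max2(0, 0) = 0
  sig12 = mul(0, 2) = 0
  sig14 = min2(0, 2) = 0
  sig15 = sub(0, 0) = 0
  sig17 = min2(-2, 0) = -2
  sig18 = max2(-2, 0) = 0
  sig19 = min2(0, 2) = 0
  sig21 = neg(0) = 0
  sig22 = mul(0, 0) = 0
  sig23 = max2(0, 0) = 0
  sig24 = min2(0, 0) = 0
  sig26 = max2(0, 0) = 0
  sig27 = sub(0, 0) = 0
  sig28 = add(0, 0) = 0
  sig29 = mul(0, 0) = 0
  sig30 = sub(0, 0) = 0
  sig32 = min2(0, 0) = 0
  sig33 = add(-2, 0) = -2
  sig35 = add(0, 2) = 2
  sig36 = min2(2, -2) = -2

After the edit, cleaning proceeds:
  sig1: a read changed (src1 2->-3) — executes, giving 3.
  sig4: a read changed (src1 2->-3) — executes, giving 3.
  sig5: a read changed (src1 2->-3; sig1 -2->3) — executes, giving 3.
  sig7: a read changed (src1 2->-3) — executes, giving 3.
  sig8: a read changed (sig4 2->3; sig5 2->3) — executes, giving 0 — identical to its old value.
  sig9: a read changed (sig7 -2->3) — executes, giving 3.
  sig10: dirty, but its reads are unchanged (sig8 unchanged); cached 0 stands.
  sig11: a read changed (sig9 0->3) — executes, giving 3.
  sig12: a read changed (sig11 0->3; sig5 2->3) — executes, giving 9.
  sig14: a read changed (sig12 0->9; sig5 2->3) — executes, giving 3.
  sig15: a read changed (sig12 0->9; sig14 0->3) — executes, giving 6.
  sig17: a read changed (sig7 -2->3; sig14 0->3) — executes, giving 3.
  sig18: a read changed (sig1 -2->3) — executes, giving 3.
  sig19: a read changed (sig18 0->3; sig5 2->3) — executes, giving 3.
  sig21: a read changed (sig14 0->3) — executes, giving -3.
  sig22: a read changed (sig19 0->3; sig9 0->3) — executes, giving 9.
  sig23: a read changed (sig21 0->-3; sig22 0->9) — executes, giving 9.
  sig24: a read changed (sig23 0->9; sig22 0->9) — executes, giving 9.
  sig26: a read changed (sig24 0->9; sig15 0->6) — executes, giving 9.
  sig27: a read changed (sig21 0->-3) — executes, giving -3.
  sig28: a read changed (sig27 0->-3; sig26 0->9) — executes, giving 6.
  sig29: a read changed (sig28 0->6; sig26 0->9) — executes, giving 54.
  sig30: a read changed (sig27 0->-3; sig29 0->54) — executes, giving -57.
  sig32: a read changed (sig11 0->3; sig30 0->-57) — executes, giving -57.
  sig33: a read changed (sig17 -2->3) — executes, giving 3.
  sig35: a read changed (sig32 0->-57; sig4 2->3) — executes, giving -54.
  sig36: a read changed (sig35 2->-54; sig33 -2->3) — executes, giving -54.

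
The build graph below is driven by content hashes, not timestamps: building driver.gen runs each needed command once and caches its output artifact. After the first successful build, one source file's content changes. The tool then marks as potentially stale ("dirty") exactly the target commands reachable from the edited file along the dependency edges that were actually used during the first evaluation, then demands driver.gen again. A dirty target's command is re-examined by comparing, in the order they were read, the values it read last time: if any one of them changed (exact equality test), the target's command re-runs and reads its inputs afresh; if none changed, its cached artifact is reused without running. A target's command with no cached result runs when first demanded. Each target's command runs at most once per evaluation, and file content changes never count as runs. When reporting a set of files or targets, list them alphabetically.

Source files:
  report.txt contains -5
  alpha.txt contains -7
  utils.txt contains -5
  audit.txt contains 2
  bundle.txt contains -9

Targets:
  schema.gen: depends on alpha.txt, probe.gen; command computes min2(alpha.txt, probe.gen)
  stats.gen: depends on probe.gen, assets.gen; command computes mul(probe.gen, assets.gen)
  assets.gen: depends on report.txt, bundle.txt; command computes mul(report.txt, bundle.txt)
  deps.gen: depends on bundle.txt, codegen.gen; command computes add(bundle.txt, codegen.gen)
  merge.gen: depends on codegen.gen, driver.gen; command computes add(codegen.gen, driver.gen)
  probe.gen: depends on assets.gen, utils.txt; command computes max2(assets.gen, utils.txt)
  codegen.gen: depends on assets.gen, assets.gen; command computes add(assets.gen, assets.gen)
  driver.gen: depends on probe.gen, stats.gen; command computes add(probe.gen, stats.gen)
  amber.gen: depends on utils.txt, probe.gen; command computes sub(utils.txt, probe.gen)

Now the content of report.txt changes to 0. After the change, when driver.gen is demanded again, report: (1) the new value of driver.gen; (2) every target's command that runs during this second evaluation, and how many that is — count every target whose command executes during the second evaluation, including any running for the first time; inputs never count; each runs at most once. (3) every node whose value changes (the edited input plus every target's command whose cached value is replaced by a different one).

Initial pass — values computed on the first demand:
  assets.gen = mul(-5, -9) = 45
  probe.gen = max2(45, -5) = 45
  stats.gen = mul(45, 45) = 2025
  driver.gen = add(45, 2025) = 2070

Second demand — change propagation:
  assets.gen: re-runs because report.txt -5->0; new result 0.
  probe.gen: re-runs because assets.gen 45->0; new result 0.
  stats.gen: re-runs because probe.gen 45->0; assets.gen 45->0; new result 0.
  driver.gen: re-runs because probe.gen 45->0; stats.gen 2025->0; new result 0.

driver.gen now evaluates to 0.
Run set: assets.gen, driver.gen, probe.gen, stats.gen (4 run).
Changed values: assets.gen, driver.gen, probe.gen, report.txt, stats.gen.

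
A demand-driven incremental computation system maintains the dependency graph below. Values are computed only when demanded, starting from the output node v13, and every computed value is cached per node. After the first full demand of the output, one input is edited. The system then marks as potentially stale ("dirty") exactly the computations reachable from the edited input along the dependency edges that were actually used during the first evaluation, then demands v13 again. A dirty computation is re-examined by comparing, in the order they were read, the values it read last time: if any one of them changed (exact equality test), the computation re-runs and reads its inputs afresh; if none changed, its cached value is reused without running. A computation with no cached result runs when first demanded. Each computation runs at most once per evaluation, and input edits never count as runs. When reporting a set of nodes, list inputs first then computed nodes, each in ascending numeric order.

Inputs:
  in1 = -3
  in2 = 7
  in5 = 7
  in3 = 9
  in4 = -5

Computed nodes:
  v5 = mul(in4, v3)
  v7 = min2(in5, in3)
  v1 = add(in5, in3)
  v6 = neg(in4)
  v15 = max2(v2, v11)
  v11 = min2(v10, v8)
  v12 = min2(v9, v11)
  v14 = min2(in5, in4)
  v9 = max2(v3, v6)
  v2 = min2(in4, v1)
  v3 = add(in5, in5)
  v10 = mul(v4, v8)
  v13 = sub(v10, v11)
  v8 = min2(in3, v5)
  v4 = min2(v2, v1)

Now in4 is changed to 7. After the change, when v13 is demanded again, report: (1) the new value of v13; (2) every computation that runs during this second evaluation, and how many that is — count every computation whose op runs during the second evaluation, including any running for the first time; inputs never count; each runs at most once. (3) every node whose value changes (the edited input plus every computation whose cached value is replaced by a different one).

First evaluation (everything demanded from the output):
  v1 = add(7, 9) = 16
  v2 = min2(-5, 16) = -5
  v3 = add(7, 7) = 14
  v4 = min2(-5, 16) = -5
  v5 = mul(-5, 14) = -70
  v8 = min2(9, -70) = -70
  v10 = mul(-5, -70) = 350
  v11 = min2(350, -70) = -70
  v13 = sub(350, -70) = 420

Propagation after the edit:
  v2: runs — in4 -5->7; result 7.
  v4: runs — v2 -5->7; result 7.
  v5: runs — in4 -5->7; result 98.
  v8: runs — v5 -70->98; result 9.
  v10: runs — v4 -5->7; v8 -70->9; result 63.
  v11: runs — v10 350->63; v8 -70->9; result 9.
  v13: runs — v10 350->63; v11 -70->9; result 54.

New value of v13: 54.
Computations that run: v2, v4, v5, v8, v10, v11, v13 — 7 in total.
Values that change: in4, v2, v4, v5, v8, v10, v11, v13.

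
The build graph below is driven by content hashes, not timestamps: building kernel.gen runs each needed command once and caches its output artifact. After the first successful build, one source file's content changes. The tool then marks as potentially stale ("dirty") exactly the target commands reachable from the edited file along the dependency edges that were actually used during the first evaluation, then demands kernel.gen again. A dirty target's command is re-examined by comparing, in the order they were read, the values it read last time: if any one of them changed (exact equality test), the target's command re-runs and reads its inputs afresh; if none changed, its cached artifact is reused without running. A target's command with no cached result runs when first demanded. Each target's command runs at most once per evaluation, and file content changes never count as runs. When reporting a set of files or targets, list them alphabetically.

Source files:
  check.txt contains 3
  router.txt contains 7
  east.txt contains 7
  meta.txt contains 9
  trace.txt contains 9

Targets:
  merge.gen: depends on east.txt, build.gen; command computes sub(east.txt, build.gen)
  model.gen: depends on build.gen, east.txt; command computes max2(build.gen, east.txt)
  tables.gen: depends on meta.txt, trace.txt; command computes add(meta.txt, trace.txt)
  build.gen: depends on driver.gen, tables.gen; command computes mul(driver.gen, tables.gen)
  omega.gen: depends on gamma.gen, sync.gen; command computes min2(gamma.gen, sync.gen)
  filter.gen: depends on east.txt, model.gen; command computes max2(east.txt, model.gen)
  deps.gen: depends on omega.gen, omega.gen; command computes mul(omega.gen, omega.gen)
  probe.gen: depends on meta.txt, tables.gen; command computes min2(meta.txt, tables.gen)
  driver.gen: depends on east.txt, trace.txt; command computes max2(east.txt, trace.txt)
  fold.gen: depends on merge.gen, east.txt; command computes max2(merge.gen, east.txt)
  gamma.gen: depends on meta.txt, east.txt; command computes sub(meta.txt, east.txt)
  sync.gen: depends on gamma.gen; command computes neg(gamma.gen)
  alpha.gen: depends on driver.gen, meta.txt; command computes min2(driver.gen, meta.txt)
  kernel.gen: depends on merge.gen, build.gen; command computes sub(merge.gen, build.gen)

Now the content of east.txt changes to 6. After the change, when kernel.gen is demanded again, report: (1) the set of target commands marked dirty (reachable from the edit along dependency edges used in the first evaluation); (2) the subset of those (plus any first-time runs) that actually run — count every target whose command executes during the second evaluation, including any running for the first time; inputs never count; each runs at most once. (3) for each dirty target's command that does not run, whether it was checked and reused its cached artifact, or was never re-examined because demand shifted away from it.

Dirty set: build.gen, driver.gen, kernel.gen, merge.gen.
Run set: driver.gen, kernel.gen, merge.gen (3 run).
Re-examined without running (cache reused): build.gen.
The important point: at build.gen every value read last time is unchanged, so the dirty flag clears without a run.

Initial pass — values computed on the first demand:
  driver.gen = max2(7, 9) = 9
  tables.gen = add(9, 9) = 18
  build.gen = mul(9, 18) = 162
  merge.gen = sub(7, 162) = -155
  kernel.gen = sub(-155, 162) = -317

Second demand — change propagation:
  driver.gen: re-runs because east.txt 7->6; new result 9 (unchanged).
  build.gen: re-examined; everything it read last time is the same (driver.gen unchanged, tables.gen unchanged) — cache 162 kept, no run.
  merge.gen: re-runs because east.txt 7->6; new result -156.
  kernel.gen: re-runs because merge.gen -155->-156; new result -318.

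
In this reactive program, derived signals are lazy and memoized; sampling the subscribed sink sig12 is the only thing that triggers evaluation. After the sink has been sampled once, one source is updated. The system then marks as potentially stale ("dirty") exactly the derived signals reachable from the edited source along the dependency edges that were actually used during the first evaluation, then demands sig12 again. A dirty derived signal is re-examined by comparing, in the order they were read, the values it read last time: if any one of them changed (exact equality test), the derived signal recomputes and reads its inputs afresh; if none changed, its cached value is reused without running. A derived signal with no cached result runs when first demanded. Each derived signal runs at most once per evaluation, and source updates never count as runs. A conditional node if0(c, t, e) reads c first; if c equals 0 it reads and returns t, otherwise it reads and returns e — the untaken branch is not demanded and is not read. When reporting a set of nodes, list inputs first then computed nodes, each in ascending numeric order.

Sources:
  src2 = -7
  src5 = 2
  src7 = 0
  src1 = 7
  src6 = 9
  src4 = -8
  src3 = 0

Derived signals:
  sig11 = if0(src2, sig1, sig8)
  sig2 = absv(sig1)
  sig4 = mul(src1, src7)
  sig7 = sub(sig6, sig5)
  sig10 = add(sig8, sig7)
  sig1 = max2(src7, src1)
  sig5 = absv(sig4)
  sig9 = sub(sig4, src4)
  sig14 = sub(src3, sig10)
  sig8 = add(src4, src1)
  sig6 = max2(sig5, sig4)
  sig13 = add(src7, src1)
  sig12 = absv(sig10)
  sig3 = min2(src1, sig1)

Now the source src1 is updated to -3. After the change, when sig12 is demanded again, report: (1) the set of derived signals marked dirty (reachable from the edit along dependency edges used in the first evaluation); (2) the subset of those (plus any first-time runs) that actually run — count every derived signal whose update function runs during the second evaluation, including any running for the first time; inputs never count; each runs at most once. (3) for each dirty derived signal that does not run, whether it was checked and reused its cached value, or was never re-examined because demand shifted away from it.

The edit dirties: sig4, sig5, sig6, sig7, sig8, sig10, sig12.
4 derived signals run: sig4, sig8, sig10, sig12.
Cache hits after checking: sig5, sig6, sig7.
Note where the cutoff bites: sig5 is checked, finds nothing changed, and keeps its cache.

First demand of the output computes:
  sig4 = mul(7, 0) = 0
  sig5 = absv(0) = 0
  sig6 = max2(0, 0) = 0
  sig7 = sub(0, 0) = 0
  sig8 = add(-8, 7) = -1
  sig10 = add(-1, 0) = -1
  sig12 = absv(-1) = 1

After the edit, cleaning proceeds:
  sig4: a read changed (src1 7->-3) — executes, giving 0 — identical to its old value.
  sig5: dirty, but its reads are unchanged (sig4 unchanged); cached 0 stands.
  sig6: dirty, but its reads are unchanged (sig5 unchanged, sig4 unchanged); cached 0 stands.
  sig7: dirty, but its reads are unchanged (sig6 unchanged, sig5 unchanged); cached 0 stands.
  sig8: a read changed (src1 7->-3) — executes, giving -11.
  sig10: a read changed (sig8 -1->-11) — executes, giving -11.
  sig12: a read changed (sig10 -1->-11) — executes, giving 11.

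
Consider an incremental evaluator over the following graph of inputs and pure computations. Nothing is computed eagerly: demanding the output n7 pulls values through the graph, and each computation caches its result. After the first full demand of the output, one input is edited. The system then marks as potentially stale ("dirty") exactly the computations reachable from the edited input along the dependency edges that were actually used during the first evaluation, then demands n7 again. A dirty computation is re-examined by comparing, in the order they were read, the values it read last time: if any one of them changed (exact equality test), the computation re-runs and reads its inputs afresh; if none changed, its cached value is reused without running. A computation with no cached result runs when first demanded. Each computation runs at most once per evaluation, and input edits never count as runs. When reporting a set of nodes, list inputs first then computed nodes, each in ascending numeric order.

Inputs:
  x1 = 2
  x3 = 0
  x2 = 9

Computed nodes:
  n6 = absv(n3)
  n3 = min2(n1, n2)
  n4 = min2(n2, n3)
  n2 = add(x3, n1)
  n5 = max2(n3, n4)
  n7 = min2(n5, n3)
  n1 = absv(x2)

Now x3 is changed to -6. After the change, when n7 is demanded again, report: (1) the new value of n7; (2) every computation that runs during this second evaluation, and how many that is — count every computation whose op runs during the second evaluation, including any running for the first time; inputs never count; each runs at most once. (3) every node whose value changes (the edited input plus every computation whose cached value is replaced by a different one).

n7 now evaluates to 3.
Run set: n2, n3, n4, n5, n7 (5 run).
Changed values: x3, n2, n3, n4, n5, n7.

Initial pass — values computed on the first demand:
  n1 = absv(9) = 9
  n2 = add(0, 9) = 9
  n3 = min2(9, 9) = 9
  n4 = min2(9, 9) = 9
  n5 = max2(9, 9) = 9
  n7 = min2(9, 9) = 9

Second demand — change propagation:
  n2: re-runs because x3 0->-6; new result 3.
  n3: re-runs because n2 9->3; new result 3.
  n4: re-runs because n2 9->3; n3 9->3; new result 3.
  n5: re-runs because n3 9->3; n4 9->3; new result 3.
  n7: re-runs because n5 9->3; n3 9->3; new result 3.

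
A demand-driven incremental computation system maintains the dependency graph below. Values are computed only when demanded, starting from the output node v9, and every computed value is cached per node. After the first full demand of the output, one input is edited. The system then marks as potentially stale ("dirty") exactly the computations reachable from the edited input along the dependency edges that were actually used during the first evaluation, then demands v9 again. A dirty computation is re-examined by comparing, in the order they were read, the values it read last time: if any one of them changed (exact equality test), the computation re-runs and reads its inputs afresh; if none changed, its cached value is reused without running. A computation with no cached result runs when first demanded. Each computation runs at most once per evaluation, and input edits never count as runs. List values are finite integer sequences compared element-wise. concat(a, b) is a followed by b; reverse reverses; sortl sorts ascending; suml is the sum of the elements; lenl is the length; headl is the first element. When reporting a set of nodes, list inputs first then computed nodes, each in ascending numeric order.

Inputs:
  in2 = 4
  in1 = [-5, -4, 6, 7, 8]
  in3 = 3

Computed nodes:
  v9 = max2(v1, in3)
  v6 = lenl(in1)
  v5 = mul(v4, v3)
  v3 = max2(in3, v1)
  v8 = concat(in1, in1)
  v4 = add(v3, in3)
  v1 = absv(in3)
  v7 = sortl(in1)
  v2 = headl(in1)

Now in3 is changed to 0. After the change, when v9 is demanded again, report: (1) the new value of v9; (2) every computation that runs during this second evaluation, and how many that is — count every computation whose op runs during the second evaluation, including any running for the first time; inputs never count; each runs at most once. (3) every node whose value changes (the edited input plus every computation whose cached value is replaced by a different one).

New value of v9: 0.
Computations that run: v1, v9 — 2 in total.
Values that change: in3, v1, v9.

First evaluation (everything demanded from the output):
  v1 = absv(3) = 3
  v9 = max2(3, 3) = 3

Propagation after the edit:
  v1: runs — in3 3->0; result 0.
  v9: runs — v1 3->0; in3 3->0; result 0.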